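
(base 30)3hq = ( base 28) 43G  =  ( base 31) 3BC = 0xCA4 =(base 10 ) 3236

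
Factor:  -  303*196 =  - 59388= -2^2*3^1*7^2*101^1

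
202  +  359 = 561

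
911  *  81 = 73791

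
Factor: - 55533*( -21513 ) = 3^2*71^1*101^1*107^1*173^1 = 1194681429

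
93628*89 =8332892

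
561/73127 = 561/73127 = 0.01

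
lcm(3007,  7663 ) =237553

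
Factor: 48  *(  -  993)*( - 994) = 47378016 = 2^5*3^2*7^1*71^1*331^1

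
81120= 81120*1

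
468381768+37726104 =506107872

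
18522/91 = 203+7/13 = 203.54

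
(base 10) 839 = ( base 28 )11R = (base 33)pe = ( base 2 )1101000111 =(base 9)1132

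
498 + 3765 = 4263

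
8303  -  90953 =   -  82650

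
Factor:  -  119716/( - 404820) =3^( - 2)*5^( - 1) * 13^ (  -  1) * 173^1=173/585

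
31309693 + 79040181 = 110349874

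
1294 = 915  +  379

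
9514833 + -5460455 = 4054378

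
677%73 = 20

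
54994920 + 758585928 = 813580848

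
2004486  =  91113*22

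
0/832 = 0 = 0.00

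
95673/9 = 10630 + 1/3 = 10630.33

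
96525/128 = 754  +  13/128 = 754.10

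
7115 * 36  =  256140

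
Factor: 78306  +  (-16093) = 62213 = 62213^1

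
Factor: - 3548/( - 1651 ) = 2^2 * 13^( - 1 )*127^( - 1) * 887^1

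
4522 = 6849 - 2327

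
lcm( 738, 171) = 14022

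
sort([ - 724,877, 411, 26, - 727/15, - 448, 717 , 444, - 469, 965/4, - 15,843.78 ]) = [ - 724, - 469, - 448, - 727/15, - 15,26,965/4,411, 444, 717,843.78,877]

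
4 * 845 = 3380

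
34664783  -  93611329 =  - 58946546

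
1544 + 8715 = 10259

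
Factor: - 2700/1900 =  - 27/19 =- 3^3*19^( - 1) 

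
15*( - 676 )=-10140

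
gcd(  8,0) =8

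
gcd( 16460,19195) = 5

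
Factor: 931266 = 2^1*3^2*  7^1*19^1*389^1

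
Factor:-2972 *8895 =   -  2^2*3^1*5^1*593^1*743^1 = -26435940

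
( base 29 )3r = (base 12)96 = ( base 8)162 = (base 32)3i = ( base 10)114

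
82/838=41/419 = 0.10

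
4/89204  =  1/22301 = 0.00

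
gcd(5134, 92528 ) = 2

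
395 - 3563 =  - 3168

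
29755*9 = 267795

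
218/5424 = 109/2712= 0.04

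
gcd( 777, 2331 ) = 777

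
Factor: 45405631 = 199^1*401^1*569^1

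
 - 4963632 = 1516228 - 6479860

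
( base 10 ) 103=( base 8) 147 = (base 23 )4b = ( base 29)3g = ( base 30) 3D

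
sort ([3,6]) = [ 3, 6]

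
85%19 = 9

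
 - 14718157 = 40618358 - 55336515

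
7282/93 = 78 + 28/93 = 78.30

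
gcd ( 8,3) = 1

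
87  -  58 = 29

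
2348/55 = 42 + 38/55 = 42.69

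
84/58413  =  28/19471= 0.00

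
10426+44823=55249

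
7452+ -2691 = 4761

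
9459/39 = 3153/13 = 242.54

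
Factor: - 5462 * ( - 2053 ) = 2^1* 2053^1*2731^1 = 11213486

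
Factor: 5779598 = 2^1*11^1*262709^1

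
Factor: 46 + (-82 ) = -36 = - 2^2*3^2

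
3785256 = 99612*38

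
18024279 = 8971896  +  9052383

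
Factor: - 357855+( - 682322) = -73^1*14249^1= -  1040177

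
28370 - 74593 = - 46223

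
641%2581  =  641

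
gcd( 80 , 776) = 8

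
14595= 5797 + 8798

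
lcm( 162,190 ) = 15390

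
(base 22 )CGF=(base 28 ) 7OF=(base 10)6175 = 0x181F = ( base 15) 1c6a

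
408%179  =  50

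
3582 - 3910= -328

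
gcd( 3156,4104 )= 12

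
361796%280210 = 81586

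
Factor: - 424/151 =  - 2^3*53^1*151^( - 1) 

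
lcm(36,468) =468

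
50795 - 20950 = 29845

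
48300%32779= 15521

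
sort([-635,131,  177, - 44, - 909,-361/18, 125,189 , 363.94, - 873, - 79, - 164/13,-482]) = [ - 909, - 873,- 635, - 482,-79,- 44, - 361/18, -164/13, 125, 131, 177,189, 363.94]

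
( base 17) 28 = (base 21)20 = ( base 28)1e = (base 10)42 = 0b101010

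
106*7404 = 784824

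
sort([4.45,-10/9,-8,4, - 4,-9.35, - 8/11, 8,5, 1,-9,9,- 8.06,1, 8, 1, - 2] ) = [ - 9.35 ,-9, - 8.06,-8, - 4,- 2, - 10/9, - 8/11,1,  1, 1, 4,4.45, 5, 8,8, 9] 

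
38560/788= 48 + 184/197= 48.93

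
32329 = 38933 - 6604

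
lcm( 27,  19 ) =513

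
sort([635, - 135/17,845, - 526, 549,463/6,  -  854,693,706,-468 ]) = [-854  , - 526, - 468, - 135/17 , 463/6 , 549, 635, 693,706,845]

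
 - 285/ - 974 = 285/974 = 0.29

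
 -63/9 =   -  7=-7.00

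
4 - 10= - 6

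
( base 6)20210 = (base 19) 77a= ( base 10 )2670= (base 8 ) 5156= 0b101001101110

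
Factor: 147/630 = 7/30 = 2^ ( - 1 ) * 3^( - 1)*5^( - 1)*7^1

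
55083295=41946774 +13136521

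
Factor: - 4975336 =-2^3 * 569^1*1093^1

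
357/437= 357/437 = 0.82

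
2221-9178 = - 6957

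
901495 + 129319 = 1030814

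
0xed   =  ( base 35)6r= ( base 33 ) 76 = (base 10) 237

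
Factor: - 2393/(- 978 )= 2^( - 1 ) * 3^(-1 )*163^( - 1 )*2393^1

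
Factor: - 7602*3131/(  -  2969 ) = 2^1*3^1* 7^1*31^1*101^1*181^1 * 2969^( - 1) = 23801862/2969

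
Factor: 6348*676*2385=2^4*3^3*5^1*13^2*23^2*53^1 = 10234626480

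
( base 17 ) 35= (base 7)110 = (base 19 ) 2i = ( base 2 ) 111000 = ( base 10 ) 56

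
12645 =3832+8813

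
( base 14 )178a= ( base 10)4238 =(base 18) d18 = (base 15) 13C8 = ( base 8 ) 10216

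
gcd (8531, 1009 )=1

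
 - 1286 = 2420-3706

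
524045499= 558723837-34678338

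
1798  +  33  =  1831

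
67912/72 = 8489/9 = 943.22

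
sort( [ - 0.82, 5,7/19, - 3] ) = [ - 3, - 0.82, 7/19,5]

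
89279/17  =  5251 + 12/17 = 5251.71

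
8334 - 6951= 1383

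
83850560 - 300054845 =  - 216204285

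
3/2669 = 3/2669= 0.00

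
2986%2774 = 212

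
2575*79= 203425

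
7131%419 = 8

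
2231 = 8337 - 6106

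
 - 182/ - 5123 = 182/5123 = 0.04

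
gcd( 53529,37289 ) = 7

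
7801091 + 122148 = 7923239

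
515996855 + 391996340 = 907993195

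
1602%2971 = 1602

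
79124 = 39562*2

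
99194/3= 33064+2/3  =  33064.67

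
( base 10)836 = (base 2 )1101000100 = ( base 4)31010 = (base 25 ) 18B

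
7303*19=138757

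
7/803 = 7/803 = 0.01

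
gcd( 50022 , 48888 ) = 126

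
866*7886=6829276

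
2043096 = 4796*426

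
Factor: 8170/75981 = 10/93=2^1*3^(-1)* 5^1*31^( - 1) 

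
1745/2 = 1745/2 = 872.50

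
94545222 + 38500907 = 133046129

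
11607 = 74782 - 63175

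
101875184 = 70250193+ 31624991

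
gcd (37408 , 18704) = 18704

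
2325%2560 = 2325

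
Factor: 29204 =2^2*7^2 *149^1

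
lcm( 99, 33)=99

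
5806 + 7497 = 13303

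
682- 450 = 232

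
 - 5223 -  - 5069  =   - 154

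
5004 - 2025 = 2979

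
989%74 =27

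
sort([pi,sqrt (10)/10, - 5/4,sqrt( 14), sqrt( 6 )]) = [ - 5/4, sqrt( 10 )/10,sqrt( 6),pi,sqrt(14) ] 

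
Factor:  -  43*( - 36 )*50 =77400 = 2^3*3^2*5^2*43^1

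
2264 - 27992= - 25728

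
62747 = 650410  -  587663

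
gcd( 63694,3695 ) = 1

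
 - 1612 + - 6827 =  - 8439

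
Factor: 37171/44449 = 37171^1*44449^( - 1)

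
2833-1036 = 1797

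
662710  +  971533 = 1634243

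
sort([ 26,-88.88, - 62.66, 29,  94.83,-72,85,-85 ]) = [  -  88.88, - 85, - 72,-62.66,26, 29,85, 94.83 ] 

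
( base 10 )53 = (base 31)1M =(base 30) 1N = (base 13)41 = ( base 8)65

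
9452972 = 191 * 49492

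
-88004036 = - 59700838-28303198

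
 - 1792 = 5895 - 7687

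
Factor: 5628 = 2^2*3^1 * 7^1*67^1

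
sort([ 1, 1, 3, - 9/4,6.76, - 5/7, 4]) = [ - 9/4,-5/7, 1, 1, 3,4, 6.76]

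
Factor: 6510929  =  6510929^1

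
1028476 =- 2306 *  (-446) 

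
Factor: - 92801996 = - 2^2*7^1 * 313^1*10589^1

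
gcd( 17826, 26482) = 2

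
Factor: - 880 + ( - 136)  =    -  2^3 *127^1 = - 1016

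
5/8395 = 1/1679 = 0.00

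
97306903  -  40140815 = 57166088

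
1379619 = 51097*27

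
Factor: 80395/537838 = 11485/76834 = 2^(  -  1)*5^1*41^( - 1)*937^( - 1)*2297^1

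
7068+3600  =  10668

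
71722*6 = 430332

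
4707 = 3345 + 1362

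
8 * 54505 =436040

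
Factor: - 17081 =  - 19^1*29^1*31^1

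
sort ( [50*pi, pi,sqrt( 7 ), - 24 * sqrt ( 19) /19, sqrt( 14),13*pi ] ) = [ - 24 * sqrt( 19)/19, sqrt ( 7), pi,sqrt( 14),  13*pi,50*pi] 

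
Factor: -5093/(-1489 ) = 11^1 * 463^1*1489^( - 1 ) 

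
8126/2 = 4063 = 4063.00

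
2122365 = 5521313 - 3398948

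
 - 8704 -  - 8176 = - 528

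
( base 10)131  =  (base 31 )47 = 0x83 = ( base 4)2003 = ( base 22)5L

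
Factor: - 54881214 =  -2^1*3^1*9146869^1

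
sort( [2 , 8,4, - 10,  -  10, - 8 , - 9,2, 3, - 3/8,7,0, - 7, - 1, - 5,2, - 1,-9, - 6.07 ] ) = [ - 10, - 10, - 9,-9, - 8, - 7, - 6.07, - 5 ,-1, - 1, - 3/8, 0,2, 2,2, 3,4 , 7,8]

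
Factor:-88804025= -5^2*103^1*34487^1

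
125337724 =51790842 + 73546882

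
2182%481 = 258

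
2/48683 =2/48683 = 0.00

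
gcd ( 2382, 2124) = 6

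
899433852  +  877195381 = 1776629233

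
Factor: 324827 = 137^1*2371^1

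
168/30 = 5 + 3/5 = 5.60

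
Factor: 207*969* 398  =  2^1*3^3*17^1 * 19^1*23^1*199^1 = 79832034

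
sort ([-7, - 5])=[-7, - 5]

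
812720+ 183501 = 996221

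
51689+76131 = 127820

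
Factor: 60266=2^1 * 30133^1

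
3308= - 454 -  - 3762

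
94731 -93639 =1092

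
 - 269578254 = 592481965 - 862060219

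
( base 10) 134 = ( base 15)8e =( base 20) 6E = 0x86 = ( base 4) 2012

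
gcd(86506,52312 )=2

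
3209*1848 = 5930232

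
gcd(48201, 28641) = 3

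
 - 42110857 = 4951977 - 47062834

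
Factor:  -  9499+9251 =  - 2^3*31^1 = -248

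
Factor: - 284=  - 2^2*71^1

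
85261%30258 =24745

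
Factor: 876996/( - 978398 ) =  - 2^1*3^2*17^1*251^( - 1)*1433^1*1949^(  -  1) = -438498/489199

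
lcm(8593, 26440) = 343720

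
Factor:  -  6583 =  - 29^1*227^1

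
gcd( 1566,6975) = 9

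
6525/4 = 6525/4 =1631.25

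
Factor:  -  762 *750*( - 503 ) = 287464500 = 2^2*3^2*5^3*127^1*503^1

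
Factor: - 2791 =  -2791^1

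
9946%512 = 218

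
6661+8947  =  15608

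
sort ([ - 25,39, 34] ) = [ - 25, 34, 39 ] 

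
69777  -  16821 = 52956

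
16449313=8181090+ 8268223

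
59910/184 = 325 + 55/92 = 325.60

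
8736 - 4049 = 4687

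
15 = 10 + 5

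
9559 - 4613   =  4946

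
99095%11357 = 8239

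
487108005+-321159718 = 165948287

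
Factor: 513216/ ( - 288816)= - 972/547 = -  2^2*3^5*547^(  -  1)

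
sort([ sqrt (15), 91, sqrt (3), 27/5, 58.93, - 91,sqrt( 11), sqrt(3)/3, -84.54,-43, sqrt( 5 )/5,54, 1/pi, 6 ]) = [ - 91,-84.54,-43,1/pi, sqrt ( 5)/5, sqrt( 3)/3, sqrt( 3), sqrt (11),sqrt( 15), 27/5, 6, 54, 58.93,91]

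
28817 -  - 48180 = 76997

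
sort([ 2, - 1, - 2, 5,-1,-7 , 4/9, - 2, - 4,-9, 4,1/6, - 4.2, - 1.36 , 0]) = [ - 9 ,  -  7,-4.2, - 4, - 2,  -  2 ,-1.36, - 1, - 1, 0,1/6,  4/9,2,4,5 ] 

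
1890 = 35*54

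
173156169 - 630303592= - 457147423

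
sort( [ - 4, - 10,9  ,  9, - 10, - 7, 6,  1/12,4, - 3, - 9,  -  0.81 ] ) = [ - 10, - 10, - 9,-7, - 4,  -  3, - 0.81,  1/12, 4, 6, 9,9 ] 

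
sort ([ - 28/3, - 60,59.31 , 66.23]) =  [ - 60, - 28/3, 59.31,66.23]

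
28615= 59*485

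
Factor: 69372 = 2^2* 3^2*41^1*47^1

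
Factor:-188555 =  -5^1* 43^1 *877^1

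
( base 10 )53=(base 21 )2B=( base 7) 104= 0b110101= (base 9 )58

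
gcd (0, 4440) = 4440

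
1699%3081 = 1699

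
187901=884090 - 696189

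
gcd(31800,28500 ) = 300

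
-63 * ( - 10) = 630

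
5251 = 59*89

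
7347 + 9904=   17251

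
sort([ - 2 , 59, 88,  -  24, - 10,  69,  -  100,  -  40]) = [ - 100, - 40 , - 24, - 10, - 2, 59,  69, 88]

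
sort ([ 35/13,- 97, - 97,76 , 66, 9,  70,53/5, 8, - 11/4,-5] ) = [-97  , - 97, - 5, - 11/4,35/13,8,9,  53/5, 66,70, 76 ]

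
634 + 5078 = 5712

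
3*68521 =205563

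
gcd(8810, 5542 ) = 2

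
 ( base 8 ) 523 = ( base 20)GJ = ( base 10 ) 339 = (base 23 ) eh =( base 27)cf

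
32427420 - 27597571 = 4829849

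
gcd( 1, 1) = 1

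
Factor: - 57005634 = -2^1*3^1 * 7^1*53^1*25609^1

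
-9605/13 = - 9605/13 = - 738.85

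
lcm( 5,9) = 45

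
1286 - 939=347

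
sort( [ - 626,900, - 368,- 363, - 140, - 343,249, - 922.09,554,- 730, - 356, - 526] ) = [-922.09, - 730, - 626, - 526, - 368, - 363,- 356,- 343, - 140, 249 , 554, 900] 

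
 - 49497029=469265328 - 518762357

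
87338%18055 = 15118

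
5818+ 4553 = 10371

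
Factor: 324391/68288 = 2^(  -  6 )*11^(-1)*97^(-1)*324391^1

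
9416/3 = 3138+2/3 = 3138.67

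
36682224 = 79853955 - 43171731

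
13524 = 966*14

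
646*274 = 177004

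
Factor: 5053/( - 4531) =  - 23^(  -  1 )*31^1*163^1 * 197^(- 1)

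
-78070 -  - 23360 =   -  54710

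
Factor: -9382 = -2^1*4691^1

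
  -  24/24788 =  - 1 + 6191/6197 = - 0.00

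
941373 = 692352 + 249021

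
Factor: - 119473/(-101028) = 2^(  -  2 )*3^ (-1 )*37^1*3229^1 * 8419^(-1)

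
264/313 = 264/313  =  0.84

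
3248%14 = 0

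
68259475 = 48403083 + 19856392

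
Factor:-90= - 2^1*3^2*5^1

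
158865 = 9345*17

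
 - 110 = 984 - 1094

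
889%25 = 14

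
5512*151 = 832312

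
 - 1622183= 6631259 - 8253442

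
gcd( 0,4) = 4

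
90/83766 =15/13961 = 0.00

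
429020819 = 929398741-500377922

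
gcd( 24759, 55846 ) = 7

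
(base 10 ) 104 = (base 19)59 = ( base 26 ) 40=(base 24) 48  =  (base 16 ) 68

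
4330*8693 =37640690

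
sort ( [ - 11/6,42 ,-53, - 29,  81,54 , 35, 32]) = [ - 53, - 29,- 11/6,32,35,42,54,81]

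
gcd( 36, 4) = 4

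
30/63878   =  15/31939 =0.00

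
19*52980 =1006620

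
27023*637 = 17213651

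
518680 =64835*8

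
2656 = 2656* 1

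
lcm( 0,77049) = 0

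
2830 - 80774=-77944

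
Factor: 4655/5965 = 7^2 *19^1*1193^( -1 )= 931/1193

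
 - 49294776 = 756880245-806175021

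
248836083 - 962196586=  -  713360503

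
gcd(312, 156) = 156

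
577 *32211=18585747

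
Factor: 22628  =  2^2*5657^1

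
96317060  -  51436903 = 44880157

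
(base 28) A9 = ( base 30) 9J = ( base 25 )BE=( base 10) 289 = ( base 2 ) 100100001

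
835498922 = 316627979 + 518870943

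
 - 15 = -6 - 9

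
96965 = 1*96965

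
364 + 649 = 1013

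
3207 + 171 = 3378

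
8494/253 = 8494/253 = 33.57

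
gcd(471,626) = 1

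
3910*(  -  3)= - 11730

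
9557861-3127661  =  6430200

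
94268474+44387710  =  138656184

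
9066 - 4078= 4988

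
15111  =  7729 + 7382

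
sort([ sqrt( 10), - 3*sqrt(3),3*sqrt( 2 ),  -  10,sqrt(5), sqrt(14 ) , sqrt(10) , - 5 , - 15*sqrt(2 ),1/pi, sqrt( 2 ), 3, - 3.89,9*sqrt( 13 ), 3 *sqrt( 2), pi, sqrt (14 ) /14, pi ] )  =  [ - 15*sqrt(2 ), - 10, - 3*sqrt( 3 ), - 5, - 3.89,  sqrt( 14 )/14,  1/pi, sqrt(2), sqrt( 5),  3 , pi, pi, sqrt(10),sqrt( 10), sqrt(14), 3*sqrt(2 ), 3*sqrt( 2),9* sqrt(13)] 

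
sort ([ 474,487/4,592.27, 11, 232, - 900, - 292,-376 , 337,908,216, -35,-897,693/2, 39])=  [-900, - 897,-376, - 292, - 35, 11, 39, 487/4, 216,232,  337, 693/2, 474,592.27, 908 ] 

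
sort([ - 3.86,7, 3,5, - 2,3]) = [ - 3.86 , - 2,3 , 3,  5 , 7]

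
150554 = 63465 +87089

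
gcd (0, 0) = 0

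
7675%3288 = 1099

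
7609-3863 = 3746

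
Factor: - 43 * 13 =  - 559 = - 13^1*43^1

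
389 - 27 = 362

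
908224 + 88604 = 996828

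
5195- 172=5023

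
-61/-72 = 61/72= 0.85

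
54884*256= 14050304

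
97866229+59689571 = 157555800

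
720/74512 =45/4657 = 0.01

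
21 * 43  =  903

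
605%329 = 276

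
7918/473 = 16 + 350/473 =16.74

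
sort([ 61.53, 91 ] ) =[61.53,91 ]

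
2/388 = 1/194 = 0.01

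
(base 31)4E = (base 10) 138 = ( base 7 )255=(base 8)212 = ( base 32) 4a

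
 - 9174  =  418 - 9592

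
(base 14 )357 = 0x299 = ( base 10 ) 665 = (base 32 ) KP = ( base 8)1231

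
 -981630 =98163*( - 10 ) 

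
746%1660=746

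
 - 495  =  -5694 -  - 5199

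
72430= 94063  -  21633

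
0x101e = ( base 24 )73m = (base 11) 3111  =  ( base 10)4126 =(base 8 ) 10036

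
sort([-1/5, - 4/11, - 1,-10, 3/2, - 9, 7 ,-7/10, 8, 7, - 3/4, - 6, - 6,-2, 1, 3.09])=[-10,  -  9,- 6, - 6, - 2, - 1 , - 3/4, - 7/10 ,  -  4/11, - 1/5,1, 3/2,3.09,7,7,8]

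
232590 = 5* 46518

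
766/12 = 383/6 = 63.83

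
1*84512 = 84512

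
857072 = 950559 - 93487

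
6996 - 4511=2485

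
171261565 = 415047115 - 243785550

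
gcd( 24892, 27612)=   4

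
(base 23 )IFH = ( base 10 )9884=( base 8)23234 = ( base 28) CH0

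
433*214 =92662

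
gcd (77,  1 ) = 1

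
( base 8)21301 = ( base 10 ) 8897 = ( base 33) 85k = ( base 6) 105105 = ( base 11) 6759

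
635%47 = 24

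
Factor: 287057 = 287057^1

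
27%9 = 0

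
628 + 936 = 1564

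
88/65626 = 4/2983  =  0.00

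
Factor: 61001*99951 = 3^1*33317^1*61001^1 = 6097110951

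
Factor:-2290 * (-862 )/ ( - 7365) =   -  394796/1473=- 2^2*3^( - 1)*229^1 *431^1  *491^( - 1)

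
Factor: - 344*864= - 297216 = - 2^8*3^3*43^1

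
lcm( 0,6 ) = 0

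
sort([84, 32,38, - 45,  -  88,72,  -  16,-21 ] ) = [ - 88,  -  45, - 21, - 16,32,38, 72, 84]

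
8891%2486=1433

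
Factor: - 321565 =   -  5^1*73^1 * 881^1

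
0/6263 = 0=   0.00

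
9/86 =9/86  =  0.10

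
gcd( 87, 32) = 1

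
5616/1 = 5616 = 5616.00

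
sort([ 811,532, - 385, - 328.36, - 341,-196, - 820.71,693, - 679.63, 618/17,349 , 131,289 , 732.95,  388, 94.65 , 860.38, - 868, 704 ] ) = [ - 868, - 820.71, - 679.63, - 385,  -  341, - 328.36, - 196, 618/17, 94.65, 131,289, 349,388, 532, 693,704, 732.95,811, 860.38 ] 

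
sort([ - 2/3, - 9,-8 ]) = [ - 9, - 8, - 2/3]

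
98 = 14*7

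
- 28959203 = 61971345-90930548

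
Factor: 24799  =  24799^1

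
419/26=16 + 3/26 = 16.12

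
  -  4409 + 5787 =1378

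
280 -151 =129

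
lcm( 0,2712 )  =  0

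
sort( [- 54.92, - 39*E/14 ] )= [ - 54.92, - 39*E/14] 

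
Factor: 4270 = 2^1*5^1*7^1*61^1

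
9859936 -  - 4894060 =14753996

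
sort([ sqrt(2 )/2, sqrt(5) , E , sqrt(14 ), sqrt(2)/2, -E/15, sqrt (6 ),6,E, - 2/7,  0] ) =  [  -  2/7,  -  E/15,0,sqrt ( 2)/2,sqrt(2) /2,sqrt(5 ), sqrt( 6), E,E, sqrt(14 ), 6 ] 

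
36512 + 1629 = 38141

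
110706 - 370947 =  - 260241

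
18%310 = 18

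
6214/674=3107/337 = 9.22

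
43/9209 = 43/9209 = 0.00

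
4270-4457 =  - 187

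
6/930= 1/155 = 0.01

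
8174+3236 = 11410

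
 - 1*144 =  - 144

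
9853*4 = 39412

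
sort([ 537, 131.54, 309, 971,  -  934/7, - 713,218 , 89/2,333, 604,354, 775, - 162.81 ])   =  [ - 713,-162.81,-934/7, 89/2, 131.54, 218, 309, 333, 354, 537, 604, 775,971]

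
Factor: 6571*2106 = 2^1*3^4* 13^1*6571^1 = 13838526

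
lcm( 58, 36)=1044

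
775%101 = 68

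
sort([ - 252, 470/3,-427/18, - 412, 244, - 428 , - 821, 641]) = [ - 821, - 428, - 412, - 252, - 427/18,  470/3, 244,  641] 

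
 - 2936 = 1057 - 3993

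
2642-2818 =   -  176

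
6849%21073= 6849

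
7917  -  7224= 693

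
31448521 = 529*59449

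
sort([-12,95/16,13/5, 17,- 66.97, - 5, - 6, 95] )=[ - 66.97, - 12, - 6, - 5,  13/5 , 95/16,17, 95]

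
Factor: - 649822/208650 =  - 3^(  -  1)*5^( - 2)*13^ ( - 1 )* 31^1 *47^1 * 107^( -1 )* 223^1   =  - 324911/104325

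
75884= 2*37942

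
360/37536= 15/1564 = 0.01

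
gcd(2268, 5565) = 21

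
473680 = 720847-247167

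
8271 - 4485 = 3786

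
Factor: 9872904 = 2^3*3^1 * 411371^1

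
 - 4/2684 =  - 1 + 670/671=-0.00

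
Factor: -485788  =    -  2^2*121447^1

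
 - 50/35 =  - 2 + 4/7 = -1.43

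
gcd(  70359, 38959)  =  1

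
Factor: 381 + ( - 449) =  - 2^2*17^1 = - 68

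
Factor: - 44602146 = - 2^1*3^2*109^1*127^1*179^1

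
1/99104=1/99104= 0.00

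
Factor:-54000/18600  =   - 90/31 = - 2^1*3^2*5^1*31^(-1) 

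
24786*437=10831482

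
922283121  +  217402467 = 1139685588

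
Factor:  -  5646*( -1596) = 9011016 = 2^3*3^2 * 7^1*19^1*941^1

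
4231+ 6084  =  10315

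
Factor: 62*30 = 1860= 2^2 * 3^1*5^1*31^1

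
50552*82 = 4145264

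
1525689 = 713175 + 812514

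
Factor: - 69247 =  - 69247^1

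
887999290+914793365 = 1802792655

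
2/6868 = 1/3434  =  0.00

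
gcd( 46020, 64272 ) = 156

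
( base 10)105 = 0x69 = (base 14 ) 77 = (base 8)151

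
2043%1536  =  507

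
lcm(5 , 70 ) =70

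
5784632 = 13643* 424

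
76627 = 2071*37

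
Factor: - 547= - 547^1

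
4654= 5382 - 728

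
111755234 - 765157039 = -653401805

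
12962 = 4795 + 8167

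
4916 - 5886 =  - 970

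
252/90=14/5=2.80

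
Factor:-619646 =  - 2^1*309823^1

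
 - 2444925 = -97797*25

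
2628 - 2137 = 491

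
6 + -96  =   - 90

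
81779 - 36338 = 45441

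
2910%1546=1364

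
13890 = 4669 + 9221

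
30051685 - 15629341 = 14422344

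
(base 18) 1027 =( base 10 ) 5875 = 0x16f3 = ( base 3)22001121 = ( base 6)43111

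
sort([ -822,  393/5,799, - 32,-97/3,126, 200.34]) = [ - 822,-97/3, -32,393/5,126, 200.34,799 ]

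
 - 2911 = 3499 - 6410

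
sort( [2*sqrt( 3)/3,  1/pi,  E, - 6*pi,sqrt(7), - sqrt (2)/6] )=[ - 6*pi, - sqrt(2)/6,1/pi,2*sqrt(3 ) /3, sqrt(7), E]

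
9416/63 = 149 + 29/63=149.46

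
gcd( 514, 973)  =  1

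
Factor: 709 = 709^1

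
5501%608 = 29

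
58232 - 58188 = 44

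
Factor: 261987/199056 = 2^( - 4)*13^( - 1 )*17^1*29^( - 1 ) * 467^1 = 7939/6032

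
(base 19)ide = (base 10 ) 6759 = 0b1101001100111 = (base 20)GHJ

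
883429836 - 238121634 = 645308202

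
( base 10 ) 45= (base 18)29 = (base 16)2D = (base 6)113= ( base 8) 55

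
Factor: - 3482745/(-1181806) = 2^( - 1)*3^1*5^1 * 7^1*17^( - 1) * 41^1*809^1 * 34759^( -1) 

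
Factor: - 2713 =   -  2713^1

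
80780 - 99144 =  - 18364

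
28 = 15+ 13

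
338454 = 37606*9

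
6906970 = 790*8743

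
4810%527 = 67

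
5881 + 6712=12593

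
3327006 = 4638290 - 1311284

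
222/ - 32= - 7 + 1/16 = - 6.94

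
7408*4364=32328512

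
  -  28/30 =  - 14/15 = - 0.93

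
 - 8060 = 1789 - 9849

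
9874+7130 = 17004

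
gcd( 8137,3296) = 103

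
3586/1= 3586 = 3586.00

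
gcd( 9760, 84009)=1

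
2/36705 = 2/36705 = 0.00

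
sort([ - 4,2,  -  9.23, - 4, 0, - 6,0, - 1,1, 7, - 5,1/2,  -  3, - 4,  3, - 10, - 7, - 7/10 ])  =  [-10, - 9.23,  -  7,  -  6,-5, -4,-4, - 4, - 3,-1 , - 7/10, 0,0,1/2,1,2,3, 7 ]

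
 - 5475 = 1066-6541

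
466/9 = 466/9 = 51.78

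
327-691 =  - 364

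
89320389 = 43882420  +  45437969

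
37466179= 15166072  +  22300107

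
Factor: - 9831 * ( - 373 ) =3^1*29^1 * 113^1*373^1=3666963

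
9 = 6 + 3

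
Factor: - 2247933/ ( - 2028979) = 3^1* 163^1*241^(  -  1)*4597^1*8419^( -1)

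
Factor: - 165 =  -3^1*5^1*11^1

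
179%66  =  47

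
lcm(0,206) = 0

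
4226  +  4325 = 8551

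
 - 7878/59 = - 7878/59= - 133.53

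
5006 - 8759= -3753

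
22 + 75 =97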